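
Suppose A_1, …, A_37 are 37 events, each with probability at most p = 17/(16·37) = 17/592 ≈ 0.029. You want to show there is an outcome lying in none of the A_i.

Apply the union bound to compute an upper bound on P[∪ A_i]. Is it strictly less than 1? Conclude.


Union bound: P[∪_{i=1}^{37} A_i] ≤ Σ_i P[A_i] ≤ 37·p = 37·(17/592) = 17/16.
Numerically: 17/16 ≈ 1.062.
Is 17/16 < 1? NO.
Since the bound 17/16 is ≥ 1, the union bound is uninformative here; it does NOT by itself certify existence.

37·p = 17/16 ≈ 1.062; existence NOT certified by the union bound.


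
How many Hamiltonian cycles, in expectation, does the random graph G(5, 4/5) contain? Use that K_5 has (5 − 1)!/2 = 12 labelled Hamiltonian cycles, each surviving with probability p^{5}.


K_5 has (5 − 1)!/2 = 12 labelled Hamiltonian cycles.
For each such Hamiltonian cycle H, let X_H = 1 if all 5 edges of H are present in G. Then P[X_H = 1] = p^{5} = (4/5)^{5} = 1024/3125.
By linearity: E[X] = Σ_H E[X_H] = 12 · p^{5} = 12 · 1024/3125 = 12288/3125.
Numerically: E[X] ≈ 3.93.

E[X] = 12 · (4/5)^{5} = 12288/3125 ≈ 3.93.


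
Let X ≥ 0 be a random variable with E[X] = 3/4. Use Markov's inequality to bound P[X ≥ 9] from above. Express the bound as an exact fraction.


μ = E[X] = 3/4, a = 9.
Markov: P[X ≥ 9] ≤ μ/a = (3/4)/9 = 1/12.
Numerically: ≈ 0.08333.
(Since a = 9 > μ = 0.75000, the bound 1/12 is < 1 and informative.)

P[X ≥ 9] ≤ 1/12 ≈ 0.08333.


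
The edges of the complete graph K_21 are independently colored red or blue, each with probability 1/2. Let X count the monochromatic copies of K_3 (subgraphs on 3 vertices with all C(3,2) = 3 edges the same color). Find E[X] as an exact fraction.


Let X = Σ_S X_S over the C(21, 3) = 1330 subsets S of size 3, where X_S = 1 if the K_3 on S is monochromatic.
For a fixed S, the K_3 on S has C(3, 2) = 3 edges. P[all 3 edges red] = (1/2)^3, and likewise for blue, so P[monochromatic] = 2·(1/2)^3 = 2^{1 − 3} = 1/4.
Summing: E[X] = C(21, 3) · 2^{1 − 3} = 1330 · 1/4 = 665/2.
Numerically: E[X] ≈ 332.50000.

E[X] = C(21,3)·2^(1−C(3,2)) = 665/2 ≈ 332.50000.


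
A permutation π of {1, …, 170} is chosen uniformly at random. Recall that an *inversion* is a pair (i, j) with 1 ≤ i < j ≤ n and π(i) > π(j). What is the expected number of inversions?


Write X = Σ X_I over the C(170, 2) = 14365 pairs i < j, with X_I the indicator of one inversion.
There are 14365 indicators.
For each fixed pair i < j, the values π(i) and π(j) are two distinct elements of {1, …, 170} in uniformly random order; by symmetry P[π(i) > π(j)] = 1/2.
By linearity: E[X] = 14365 · (1/2) = C(170, 2) · (1/2) = 14365/2 = 14365/2 ≈ 7182.5000.

E[X] = 14365/2 = 7182.5000.


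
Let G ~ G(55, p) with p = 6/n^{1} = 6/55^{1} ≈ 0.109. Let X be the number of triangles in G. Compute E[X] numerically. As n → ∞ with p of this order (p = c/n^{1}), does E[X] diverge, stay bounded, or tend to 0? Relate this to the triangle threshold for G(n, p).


Number of potential triangles: C(55, 3) = 26235.
Each occurs with probability p³ ≈ (0.109)³ ≈ 1.29827e-03.
By linearity: E[X] = C(55, 3)·p³ ≈ 26235 · 1.29827e-03 ≈ 34.060.
Here α = 1, so p = 6/n is exactly at the triangle threshold p ~ 1/n. Asymptotically E[X] → c³/6 = 6³/6 = 36 ≈ 36.000, a bounded constant. In this regime the triangle count is asymptotically Poisson(c³/6).

E[X] ≈ 34.060; in regime p = Θ(1/n^{1}) E[X] stays bounded (at the triangle threshold p ~ 1/n).


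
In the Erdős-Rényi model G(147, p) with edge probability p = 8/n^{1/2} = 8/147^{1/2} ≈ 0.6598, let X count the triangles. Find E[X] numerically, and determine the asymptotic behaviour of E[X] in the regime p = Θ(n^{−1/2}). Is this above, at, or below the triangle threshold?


Number of potential triangles: C(147, 3) = 518665.
Each occurs with probability p³ ≈ (0.6598)³ ≈ 2.872724e-01.
By linearity: E[X] = C(147, 3)·p³ ≈ 518665 · 2.872724e-01 ≈ 148998.1586.
Since α = 1/2 < 1, p = c/n^{1/2} ≫ 1/n is above the triangle threshold p ~ 1/n. Asymptotically E[X] ~ (c³/6)·n^{3(1−α)} = (8³/6)·n^{1.5} → ∞; triangles are abundant w.h.p.

E[X] ≈ 148998.1586; in regime p = Θ(1/n^{1/2}) E[X] diverges (above the triangle threshold p ~ 1/n).


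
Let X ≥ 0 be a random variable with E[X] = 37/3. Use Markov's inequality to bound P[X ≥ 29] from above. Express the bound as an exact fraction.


μ = E[X] = 37/3, a = 29.
Markov: P[X ≥ 29] ≤ μ/a = (37/3)/29 = 37/87.
Numerically: ≈ 0.4253.
(Since a = 29 > μ = 12.3333, the bound 37/87 is < 1 and informative.)

P[X ≥ 29] ≤ 37/87 ≈ 0.4253.


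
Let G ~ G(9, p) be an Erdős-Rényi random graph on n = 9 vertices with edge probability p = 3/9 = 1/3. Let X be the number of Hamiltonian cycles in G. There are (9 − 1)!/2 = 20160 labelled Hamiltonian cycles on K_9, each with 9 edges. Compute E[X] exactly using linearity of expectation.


K_9 has (9 − 1)!/2 = 20160 labelled Hamiltonian cycles.
For each such Hamiltonian cycle H, let X_H = 1 if all 9 edges of H are present in G. Then P[X_H = 1] = p^{9} = (1/3)^{9} = 1/19683.
By linearity of expectation: E[X] = Σ_H E[X_H] = 20160 · p^{9} = 20160 · 1/19683 = 2240/2187.
Numerically: E[X] ≈ 1.02423.

E[X] = 20160 · (1/3)^{9} = 2240/2187 ≈ 1.02423.


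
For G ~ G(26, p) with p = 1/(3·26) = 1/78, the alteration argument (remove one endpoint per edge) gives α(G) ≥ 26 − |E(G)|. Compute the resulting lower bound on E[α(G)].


E[|E(G)|] = C(26, 2)·p = 325 · (1/78) = 25/6.
E[α(G)] ≥ n − E[|E(G)|] = 26 − 25/6 = 131/6.
Numerically: ≈ 21.833333.
(This is only a lower bound; the true E[α(G)] may be larger.)

E[α(G)] ≥ 131/6 ≈ 21.833333.


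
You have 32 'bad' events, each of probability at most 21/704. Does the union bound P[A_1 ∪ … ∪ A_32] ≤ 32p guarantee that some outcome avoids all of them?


Union bound: P[∪_{i=1}^{32} A_i] ≤ Σ_i P[A_i] ≤ 32·p = 32·(21/704) = 21/22.
Numerically: 21/22 ≈ 0.9545455.
Is 21/22 < 1? YES.
Since P[∪ A_i] ≤ 21/22 < 1, the complement has P[∩ A_i^c] ≥ 1 − 21/22 = 1/22 > 0, so some outcome avoids every A_i.

32·p = 21/22 ≈ 0.9545455; existence CERTIFIED by the union bound.


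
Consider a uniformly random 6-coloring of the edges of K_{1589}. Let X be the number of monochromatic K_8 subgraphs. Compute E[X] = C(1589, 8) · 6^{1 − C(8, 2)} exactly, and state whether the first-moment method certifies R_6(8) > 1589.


E[X] = C(1589, 8) · 6^{1 − 28} = 990389025825605844438 · 6^{−27} = 990389025825605844438/1023490369077469249536.
As a reduced fraction: E[X] = 165064837637600974073/170581728179578208256 ≈ 0.9676584.
Is E[X] < 1? YES.
Since E[X] < 1, there exists a 6-coloring of K_{1589} with no monochromatic K_8; hence R_6(8) > 1589.

E[X] = 165064837637600974073/170581728179578208256 ≈ 0.9676584; E[X] < 1, so R_6(8) > 1589.


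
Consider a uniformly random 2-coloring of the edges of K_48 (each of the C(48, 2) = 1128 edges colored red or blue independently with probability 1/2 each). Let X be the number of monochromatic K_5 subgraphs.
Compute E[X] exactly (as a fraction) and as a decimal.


Let X = Σ_S X_S over the C(48, 5) = 1712304 subsets S of size 5, where X_S = 1 if the K_5 on S is monochromatic.
For a fixed S, the K_5 on S has C(5, 2) = 10 edges. P[all 10 edges red] = (1/2)^10, and likewise for blue, so P[monochromatic] = 2·(1/2)^10 = 2^{1 − 10} = 1/512.
By linearity: E[X] = C(48, 5) · 2^{1 − 10} = 1712304 · 1/512 = 107019/32.
Numerically: E[X] ≈ 3344.343750.

E[X] = C(48,5)·2^(1−C(5,2)) = 107019/32 ≈ 3344.343750.


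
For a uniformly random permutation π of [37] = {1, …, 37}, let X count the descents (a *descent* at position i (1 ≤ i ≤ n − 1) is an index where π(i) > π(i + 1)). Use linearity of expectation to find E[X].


Write X = Σ X_I over i = 1, …, 36, with X_I the indicator of one descent.
There are 36 indicators.
For each fixed i, the pair (π(i), π(i+1)) is a uniformly random ordered pair of distinct values from {1, …, 37}; by symmetry P[π(i) > π(i+1)] = 1/2.
By linearity: E[X] = 36 · (1/2) = (37 − 1) · (1/2) = 18 ≈ 18.0000.

E[X] = 18 = 18.0000.


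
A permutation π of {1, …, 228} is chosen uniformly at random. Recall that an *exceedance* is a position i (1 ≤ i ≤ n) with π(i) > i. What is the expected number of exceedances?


Write X = Σ_{i=1}^{228} X_i, where X_i = 1_{π(i) > i}.
For each fixed i, π(i) is uniform over {1, …, 228} (marginal of a uniform permutation), so P[π(i) > i] = (n − i)/n. Summing: Σ_{i=1}^{228} (n − i)/n = (0 + 1 + … + 227)/228 = 228(228 − 1)/(2·228) = (228 − 1)/2.
Hence E[X] = Σ_{i=1}^{228} (228 − i)/228 = 227/2 ≈ 113.500.

E[X] = 227/2 = 113.500.


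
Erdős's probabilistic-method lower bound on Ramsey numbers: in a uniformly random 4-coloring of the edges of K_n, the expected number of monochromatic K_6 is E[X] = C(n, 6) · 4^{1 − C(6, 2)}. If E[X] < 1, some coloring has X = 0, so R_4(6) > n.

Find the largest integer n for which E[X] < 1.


We need C(n, 6) · 4^{1 − 15} < 1, i.e. C(n, 6) < 4^{15 − 1} = 268435456.
Check values of n near the boundary:
  n = 77: C(77, 6) = 237093780; 237093780 < 268435456? YES
  n = 78: C(78, 6) = 256851595; 256851595 < 268435456? YES
  n = 79: C(79, 6) = 277962685; 277962685 < 268435456? NO
The largest n with C(n, 6) < 268435456 is n = 78 (where E[X] = 256851595/268435456 ≈ 0.957). Hence R_4(6) > 78, i.e. R_4(6) ≥ 79.

Largest n = 78; hence R_4(6) > 78.


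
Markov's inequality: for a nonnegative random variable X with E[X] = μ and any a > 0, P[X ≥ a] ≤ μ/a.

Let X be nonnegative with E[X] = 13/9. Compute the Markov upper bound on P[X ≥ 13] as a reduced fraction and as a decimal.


μ = E[X] = 13/9, a = 13.
Markov: P[X ≥ 13] ≤ μ/a = (13/9)/13 = 1/9.
Numerically: ≈ 0.111111.
(Since a = 13 > μ = 1.444444, the bound 1/9 is < 1 and informative.)

P[X ≥ 13] ≤ 1/9 ≈ 0.111111.


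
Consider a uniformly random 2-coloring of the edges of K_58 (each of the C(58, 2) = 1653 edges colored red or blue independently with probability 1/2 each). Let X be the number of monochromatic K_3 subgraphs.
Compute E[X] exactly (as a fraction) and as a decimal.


Let X = Σ_S X_S over the C(58, 3) = 30856 subsets S of size 3, where X_S = 1 if the K_3 on S is monochromatic.
For a fixed S, the K_3 on S has C(3, 2) = 3 edges. P[all 3 edges red] = (1/2)^3, and likewise for blue, so P[monochromatic] = 2·(1/2)^3 = 2^{1 − 3} = 1/4.
By linearity of expectation: E[X] = C(58, 3) · 2^{1 − 3} = 30856 · 1/4 = 7714.
Numerically: E[X] ≈ 7714.0000.

E[X] = C(58,3)·2^(1−C(3,2)) = 7714 ≈ 7714.0000.


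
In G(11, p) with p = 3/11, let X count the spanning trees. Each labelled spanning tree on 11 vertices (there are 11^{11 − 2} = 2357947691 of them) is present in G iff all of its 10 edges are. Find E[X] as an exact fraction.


K_11 has 11^{11 − 2} = 2357947691 labelled spanning trees.
For each such spanning tree H, let X_H = 1 if all 10 edges of H are present in G. Then P[X_H = 1] = p^{10} = (3/11)^{10} = 59049/25937424601.
Summing the indicators: E[X] = Σ_H E[X_H] = 2357947691 · p^{10} = 2357947691 · 59049/25937424601 = 59049/11.
Numerically: E[X] ≈ 5368.09.

E[X] = 2357947691 · (3/11)^{10} = 59049/11 ≈ 5368.09.


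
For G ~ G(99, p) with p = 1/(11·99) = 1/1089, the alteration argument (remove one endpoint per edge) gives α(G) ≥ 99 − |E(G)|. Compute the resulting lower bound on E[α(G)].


E[|E(G)|] = C(99, 2)·p = 4851 · (1/1089) = 49/11.
E[α(G)] ≥ n − E[|E(G)|] = 99 − 49/11 = 1040/11.
Numerically: ≈ 94.54545.
(This is only a lower bound; the true E[α(G)] may be larger.)

E[α(G)] ≥ 1040/11 ≈ 94.54545.


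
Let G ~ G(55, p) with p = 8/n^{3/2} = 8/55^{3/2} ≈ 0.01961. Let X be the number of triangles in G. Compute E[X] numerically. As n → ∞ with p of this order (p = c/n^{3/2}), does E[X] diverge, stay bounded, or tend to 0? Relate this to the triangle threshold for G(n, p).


Number of potential triangles: C(55, 3) = 26235.
Each occurs with probability p³ ≈ (0.01961)³ ≈ 7.544628e-06.
By linearity: E[X] = C(55, 3)·p³ ≈ 26235 · 7.544628e-06 ≈ 0.1979.
Since α = 3/2 > 1, p = c/n^{3/2} = o(1/n) is below the triangle threshold p ~ 1/n. Asymptotically E[X] ~ (c³/6)·n^{3(1−α)} = (8³/6)·n^{-1.5} → 0, so by Markov's inequality G has no triangles w.h.p.

E[X] ≈ 0.1979; in regime p = Θ(1/n^{3/2}) E[X] tends to 0 (below the triangle threshold p ~ 1/n).


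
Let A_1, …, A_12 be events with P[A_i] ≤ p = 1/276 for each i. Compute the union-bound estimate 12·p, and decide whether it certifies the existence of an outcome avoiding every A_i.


Union bound: P[∪_{i=1}^{12} A_i] ≤ Σ_i P[A_i] ≤ 12·p = 12·(1/276) = 1/23.
Numerically: 1/23 ≈ 0.04348.
Is 1/23 < 1? YES.
Since P[∪ A_i] ≤ 1/23 < 1, the complement has P[∩ A_i^c] ≥ 1 − 1/23 = 22/23 > 0, so some outcome avoids every A_i.

12·p = 1/23 ≈ 0.04348; existence CERTIFIED by the union bound.


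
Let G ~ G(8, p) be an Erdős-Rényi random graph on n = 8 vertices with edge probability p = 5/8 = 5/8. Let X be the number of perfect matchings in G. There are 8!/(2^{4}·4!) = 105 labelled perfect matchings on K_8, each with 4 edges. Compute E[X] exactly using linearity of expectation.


K_8 has 8!/(2^{4}·4!) = 105 labelled perfect matchings.
For each such perfect matching H, let X_H = 1 if all 4 edges of H are present in G. Then P[X_H = 1] = p^{4} = (5/8)^{4} = 625/4096.
By linearity: E[X] = Σ_H E[X_H] = 105 · p^{4} = 105 · 625/4096 = 65625/4096.
Numerically: E[X] ≈ 16.

E[X] = 105 · (5/8)^{4} = 65625/4096 ≈ 16.


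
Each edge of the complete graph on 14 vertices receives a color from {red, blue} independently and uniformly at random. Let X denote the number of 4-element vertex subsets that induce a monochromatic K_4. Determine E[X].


Let X = Σ_S X_S over the C(14, 4) = 1001 subsets S of size 4, where X_S = 1 if the K_4 on S is monochromatic.
For a fixed S, the K_4 on S has C(4, 2) = 6 edges. P[all 6 edges red] = (1/2)^6, and likewise for blue, so P[monochromatic] = 2·(1/2)^6 = 2^{1 − 6} = 1/32.
Summing: E[X] = C(14, 4) · 2^{1 − 6} = 1001 · 1/32 = 1001/32.
Numerically: E[X] ≈ 31.281250.

E[X] = C(14,4)·2^(1−C(4,2)) = 1001/32 ≈ 31.281250.


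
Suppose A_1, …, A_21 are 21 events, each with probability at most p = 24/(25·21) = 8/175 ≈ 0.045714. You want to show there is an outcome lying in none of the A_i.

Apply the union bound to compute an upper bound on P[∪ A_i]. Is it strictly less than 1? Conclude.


Union bound: P[∪_{i=1}^{21} A_i] ≤ Σ_i P[A_i] ≤ 21·p = 21·(8/175) = 24/25.
Numerically: 24/25 ≈ 0.960000.
Is 24/25 < 1? YES.
Since P[∪ A_i] ≤ 24/25 < 1, the complement has P[∩ A_i^c] ≥ 1 − 24/25 = 1/25 > 0, so some outcome avoids every A_i.

21·p = 24/25 ≈ 0.960000; existence CERTIFIED by the union bound.


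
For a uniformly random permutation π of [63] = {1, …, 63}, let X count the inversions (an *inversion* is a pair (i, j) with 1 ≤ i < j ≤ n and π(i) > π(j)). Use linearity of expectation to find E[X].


Write X = Σ X_I over the C(63, 2) = 1953 pairs i < j, with X_I the indicator of one inversion.
There are 1953 indicators.
For each fixed pair i < j, the values π(i) and π(j) are two distinct elements of {1, …, 63} in uniformly random order; by symmetry P[π(i) > π(j)] = 1/2.
By linearity: E[X] = 1953 · (1/2) = C(63, 2) · (1/2) = 1953/2 = 1953/2 ≈ 976.50000.

E[X] = 1953/2 = 976.50000.


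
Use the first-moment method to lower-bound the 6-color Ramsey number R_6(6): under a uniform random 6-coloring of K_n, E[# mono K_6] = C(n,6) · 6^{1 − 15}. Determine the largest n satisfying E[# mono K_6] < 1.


We need C(n, 6) · 6^{1 − 15} < 1, i.e. C(n, 6) < 6^{15 − 1} = 78364164096.
Check values of n near the boundary:
  n = 192: C(192, 6) = 64300886496; 64300886496 < 78364164096? YES
  n = 193: C(193, 6) = 66364016544; 66364016544 < 78364164096? YES
  n = 194: C(194, 6) = 68482017072; 68482017072 < 78364164096? YES
  n = 195: C(195, 6) = 70656049360; 70656049360 < 78364164096? YES
  n = 196: C(196, 6) = 72887293024; 72887293024 < 78364164096? YES
  n = 197: C(197, 6) = 75176946208; 75176946208 < 78364164096? YES
  n = 198: C(198, 6) = 77526225777; 77526225777 < 78364164096? YES
  n = 199: C(199, 6) = 79936367511; 79936367511 < 78364164096? NO
The largest n with C(n, 6) < 78364164096 is n = 198 (where E[X] = 25842075259/26121388032 ≈ 0.9893071). Hence R_6(6) > 198, i.e. R_6(6) ≥ 199.

Largest n = 198; hence R_6(6) > 198.


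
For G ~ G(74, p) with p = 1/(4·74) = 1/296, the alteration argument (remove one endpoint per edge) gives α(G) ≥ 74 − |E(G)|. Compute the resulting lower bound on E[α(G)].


E[|E(G)|] = C(74, 2)·p = 2701 · (1/296) = 73/8.
E[α(G)] ≥ n − E[|E(G)|] = 74 − 73/8 = 519/8.
Numerically: ≈ 64.87500.
(This is only a lower bound; the true E[α(G)] may be larger.)

E[α(G)] ≥ 519/8 ≈ 64.87500.


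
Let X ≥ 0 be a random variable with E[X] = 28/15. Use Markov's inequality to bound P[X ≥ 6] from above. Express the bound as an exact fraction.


μ = E[X] = 28/15, a = 6.
Markov: P[X ≥ 6] ≤ μ/a = (28/15)/6 = 14/45.
Numerically: ≈ 0.311.
(Since a = 6 > μ = 1.867, the bound 14/45 is < 1 and informative.)

P[X ≥ 6] ≤ 14/45 ≈ 0.311.


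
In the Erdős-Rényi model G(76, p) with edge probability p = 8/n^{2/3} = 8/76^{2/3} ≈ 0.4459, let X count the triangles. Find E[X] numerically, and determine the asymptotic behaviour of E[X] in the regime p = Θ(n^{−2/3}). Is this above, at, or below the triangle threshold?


Number of potential triangles: C(76, 3) = 70300.
Each occurs with probability p³ ≈ (0.4459)³ ≈ 8.864266e-02.
By linearity: E[X] = C(76, 3)·p³ ≈ 70300 · 8.864266e-02 ≈ 6231.5789.
Since α = 2/3 < 1, p = c/n^{2/3} ≫ 1/n is above the triangle threshold p ~ 1/n. Asymptotically E[X] ~ (c³/6)·n^{3(1−α)} = (8³/6)·n^{1} → ∞; triangles are abundant w.h.p.

E[X] ≈ 6231.5789; in regime p = Θ(1/n^{2/3}) E[X] diverges (above the triangle threshold p ~ 1/n).


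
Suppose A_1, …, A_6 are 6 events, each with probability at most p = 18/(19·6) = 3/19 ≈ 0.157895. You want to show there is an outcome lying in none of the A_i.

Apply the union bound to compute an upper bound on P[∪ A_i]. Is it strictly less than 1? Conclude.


Union bound: P[∪_{i=1}^{6} A_i] ≤ Σ_i P[A_i] ≤ 6·p = 6·(3/19) = 18/19.
Numerically: 18/19 ≈ 0.947368.
Is 18/19 < 1? YES.
Since P[∪ A_i] ≤ 18/19 < 1, the complement has P[∩ A_i^c] ≥ 1 − 18/19 = 1/19 > 0, so some outcome avoids every A_i.

6·p = 18/19 ≈ 0.947368; existence CERTIFIED by the union bound.


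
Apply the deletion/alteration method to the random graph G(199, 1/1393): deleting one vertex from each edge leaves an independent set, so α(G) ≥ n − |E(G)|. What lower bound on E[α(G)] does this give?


E[|E(G)|] = C(199, 2)·p = 19701 · (1/1393) = 99/7.
E[α(G)] ≥ n − E[|E(G)|] = 199 − 99/7 = 1294/7.
Numerically: ≈ 184.857.
(This is only a lower bound; the true E[α(G)] may be larger.)

E[α(G)] ≥ 1294/7 ≈ 184.857.


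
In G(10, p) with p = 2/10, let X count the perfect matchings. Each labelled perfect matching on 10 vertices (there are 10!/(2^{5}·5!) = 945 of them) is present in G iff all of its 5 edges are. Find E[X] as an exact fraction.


K_10 has 10!/(2^{5}·5!) = 945 labelled perfect matchings.
For each such perfect matching H, let X_H = 1 if all 5 edges of H are present in G. Then P[X_H = 1] = p^{5} = (1/5)^{5} = 1/3125.
By linearity: E[X] = Σ_H E[X_H] = 945 · p^{5} = 945 · 1/3125 = 189/625.
Numerically: E[X] ≈ 0.3024.

E[X] = 945 · (1/5)^{5} = 189/625 ≈ 0.3024.


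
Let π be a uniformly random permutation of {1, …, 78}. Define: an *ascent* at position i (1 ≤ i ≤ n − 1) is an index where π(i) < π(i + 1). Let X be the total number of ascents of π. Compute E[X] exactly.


Write X = Σ X_I over i = 1, …, 77, with X_I the indicator of one ascent.
There are 77 indicators.
For each fixed i, the pair (π(i), π(i+1)) is a uniformly random ordered pair of distinct values from {1, …, 78}; by symmetry P[π(i) < π(i+1)] = 1/2.
By linearity: E[X] = 77 · (1/2) = (78 − 1) · (1/2) = 77/2 ≈ 38.500000.

E[X] = 77/2 = 38.500000.


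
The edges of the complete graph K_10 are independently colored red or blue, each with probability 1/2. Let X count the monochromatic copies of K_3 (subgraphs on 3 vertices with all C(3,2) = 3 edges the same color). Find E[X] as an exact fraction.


Let X = Σ_S X_S over the C(10, 3) = 120 subsets S of size 3, where X_S = 1 if the K_3 on S is monochromatic.
For a fixed S, the K_3 on S has C(3, 2) = 3 edges. P[all 3 edges red] = (1/2)^3, and likewise for blue, so P[monochromatic] = 2·(1/2)^3 = 2^{1 − 3} = 1/4.
By linearity: E[X] = C(10, 3) · 2^{1 − 3} = 120 · 1/4 = 30.
Numerically: E[X] ≈ 30.00000.

E[X] = C(10,3)·2^(1−C(3,2)) = 30 ≈ 30.00000.


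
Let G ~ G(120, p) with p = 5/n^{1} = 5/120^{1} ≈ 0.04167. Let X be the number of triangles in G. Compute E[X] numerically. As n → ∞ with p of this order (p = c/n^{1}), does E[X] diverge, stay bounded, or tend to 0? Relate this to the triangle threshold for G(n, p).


Number of potential triangles: C(120, 3) = 280840.
Each occurs with probability p³ ≈ (0.04167)³ ≈ 7.233796e-05.
By linearity: E[X] = C(120, 3)·p³ ≈ 280840 · 7.233796e-05 ≈ 20.3154.
Here α = 1, so p = 5/n is exactly at the triangle threshold p ~ 1/n. Asymptotically E[X] → c³/6 = 5³/6 = 125/6 ≈ 20.8333, a bounded constant. In this regime the triangle count is asymptotically Poisson(c³/6).

E[X] ≈ 20.3154; in regime p = Θ(1/n^{1}) E[X] stays bounded (at the triangle threshold p ~ 1/n).


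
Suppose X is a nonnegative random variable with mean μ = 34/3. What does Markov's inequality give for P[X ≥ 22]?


μ = E[X] = 34/3, a = 22.
Markov: P[X ≥ 22] ≤ μ/a = (34/3)/22 = 17/33.
Numerically: ≈ 0.515.
(Since a = 22 > μ = 11.333, the bound 17/33 is < 1 and informative.)

P[X ≥ 22] ≤ 17/33 ≈ 0.515.


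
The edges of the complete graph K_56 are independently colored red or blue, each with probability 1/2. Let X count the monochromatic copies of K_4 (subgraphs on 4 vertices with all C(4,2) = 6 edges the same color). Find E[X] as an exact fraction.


Let X = Σ_S X_S over the C(56, 4) = 367290 subsets S of size 4, where X_S = 1 if the K_4 on S is monochromatic.
For a fixed S, the K_4 on S has C(4, 2) = 6 edges. P[all 6 edges red] = (1/2)^6, and likewise for blue, so P[monochromatic] = 2·(1/2)^6 = 2^{1 − 6} = 1/32.
By linearity of expectation: E[X] = C(56, 4) · 2^{1 − 6} = 367290 · 1/32 = 183645/16.
Numerically: E[X] ≈ 11477.812500.

E[X] = C(56,4)·2^(1−C(4,2)) = 183645/16 ≈ 11477.812500.


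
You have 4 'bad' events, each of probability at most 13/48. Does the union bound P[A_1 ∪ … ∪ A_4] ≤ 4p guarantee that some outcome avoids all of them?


Union bound: P[∪_{i=1}^{4} A_i] ≤ Σ_i P[A_i] ≤ 4·p = 4·(13/48) = 13/12.
Numerically: 13/12 ≈ 1.08333.
Is 13/12 < 1? NO.
Since the bound 13/12 is ≥ 1, the union bound is uninformative here; it does NOT by itself certify existence.

4·p = 13/12 ≈ 1.08333; existence NOT certified by the union bound.


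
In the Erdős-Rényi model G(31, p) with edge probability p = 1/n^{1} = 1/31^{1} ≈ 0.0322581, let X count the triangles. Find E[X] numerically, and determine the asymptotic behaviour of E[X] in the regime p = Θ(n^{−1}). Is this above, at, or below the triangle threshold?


Number of potential triangles: C(31, 3) = 4495.
Each occurs with probability p³ ≈ (0.0322581)³ ≈ 3.35671847e-05.
By linearity: E[X] = C(31, 3)·p³ ≈ 4495 · 3.35671847e-05 ≈ 0.150884.
Here α = 1, so p = 1/n is exactly at the triangle threshold p ~ 1/n. Asymptotically E[X] → c³/6 = 1³/6 = 1/6 ≈ 0.166667, a bounded constant. In this regime the triangle count is asymptotically Poisson(c³/6).

E[X] ≈ 0.150884; in regime p = Θ(1/n^{1}) E[X] stays bounded (at the triangle threshold p ~ 1/n).


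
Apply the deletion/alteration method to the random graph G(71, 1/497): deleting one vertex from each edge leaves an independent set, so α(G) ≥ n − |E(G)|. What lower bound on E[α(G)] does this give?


E[|E(G)|] = C(71, 2)·p = 2485 · (1/497) = 5.
E[α(G)] ≥ n − E[|E(G)|] = 71 − 5 = 66.
Numerically: ≈ 66.000.
(This is only a lower bound; the true E[α(G)] may be larger.)

E[α(G)] ≥ 66 ≈ 66.000.


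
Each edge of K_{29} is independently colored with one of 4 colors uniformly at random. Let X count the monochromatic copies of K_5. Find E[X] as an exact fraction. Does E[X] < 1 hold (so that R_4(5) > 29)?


E[X] = C(29, 5) · 4^{1 − 10} = 118755 · 4^{−9} = 118755/262144.
As a reduced fraction: E[X] = 118755/262144 ≈ 0.453014.
Is E[X] < 1? YES.
Since E[X] < 1, there exists a 4-coloring of K_{29} with no monochromatic K_5; hence R_4(5) > 29.

E[X] = 118755/262144 ≈ 0.453014; E[X] < 1, so R_4(5) > 29.


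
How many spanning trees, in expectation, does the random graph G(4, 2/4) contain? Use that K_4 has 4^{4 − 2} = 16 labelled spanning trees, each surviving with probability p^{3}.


K_4 has 4^{4 − 2} = 16 labelled spanning trees.
For each such spanning tree H, let X_H = 1 if all 3 edges of H are present in G. Then P[X_H = 1] = p^{3} = (1/2)^{3} = 1/8.
By linearity: E[X] = Σ_H E[X_H] = 16 · p^{3} = 16 · 1/8 = 2.
Numerically: E[X] ≈ 2.

E[X] = 16 · (1/2)^{3} = 2 ≈ 2.


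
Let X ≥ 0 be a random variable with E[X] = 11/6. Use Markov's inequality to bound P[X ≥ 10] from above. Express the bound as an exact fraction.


μ = E[X] = 11/6, a = 10.
Markov: P[X ≥ 10] ≤ μ/a = (11/6)/10 = 11/60.
Numerically: ≈ 0.1833.
(Since a = 10 > μ = 1.8333, the bound 11/60 is < 1 and informative.)

P[X ≥ 10] ≤ 11/60 ≈ 0.1833.


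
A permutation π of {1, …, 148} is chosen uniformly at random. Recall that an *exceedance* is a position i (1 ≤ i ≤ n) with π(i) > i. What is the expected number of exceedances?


Write X = Σ_{i=1}^{148} X_i, where X_i = 1_{π(i) > i}.
For each fixed i, π(i) is uniform over {1, …, 148} (marginal of a uniform permutation), so P[π(i) > i] = (n − i)/n. Summing: Σ_{i=1}^{148} (n − i)/n = (0 + 1 + … + 147)/148 = 148(148 − 1)/(2·148) = (148 − 1)/2.
Hence E[X] = Σ_{i=1}^{148} (148 − i)/148 = 147/2 ≈ 73.500.

E[X] = 147/2 = 73.500.


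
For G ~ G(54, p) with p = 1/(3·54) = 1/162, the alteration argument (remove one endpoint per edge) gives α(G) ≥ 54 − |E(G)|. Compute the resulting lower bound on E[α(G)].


E[|E(G)|] = C(54, 2)·p = 1431 · (1/162) = 53/6.
E[α(G)] ≥ n − E[|E(G)|] = 54 − 53/6 = 271/6.
Numerically: ≈ 45.167.
(This is only a lower bound; the true E[α(G)] may be larger.)

E[α(G)] ≥ 271/6 ≈ 45.167.


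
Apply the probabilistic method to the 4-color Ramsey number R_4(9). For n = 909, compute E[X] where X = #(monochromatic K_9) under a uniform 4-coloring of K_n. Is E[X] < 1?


E[X] = C(909, 9) · 4^{1 − 36} = 1122169012923711463931 · 4^{−35} = 1122169012923711463931/1180591620717411303424.
As a reduced fraction: E[X] = 1122169012923711463931/1180591620717411303424 ≈ 0.9505141.
Is E[X] < 1? YES.
Since E[X] < 1, there exists a 4-coloring of K_{909} with no monochromatic K_9; hence R_4(9) > 909.

E[X] = 1122169012923711463931/1180591620717411303424 ≈ 0.9505141; E[X] < 1, so R_4(9) > 909.


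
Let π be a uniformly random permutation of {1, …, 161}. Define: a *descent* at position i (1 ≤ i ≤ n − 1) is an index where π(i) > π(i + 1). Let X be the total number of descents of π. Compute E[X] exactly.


Write X = Σ X_I over i = 1, …, 160, with X_I the indicator of one descent.
There are 160 indicators.
For each fixed i, the pair (π(i), π(i+1)) is a uniformly random ordered pair of distinct values from {1, …, 161}; by symmetry P[π(i) > π(i+1)] = 1/2.
By linearity: E[X] = 160 · (1/2) = (161 − 1) · (1/2) = 80 ≈ 80.000000.

E[X] = 80 = 80.000000.


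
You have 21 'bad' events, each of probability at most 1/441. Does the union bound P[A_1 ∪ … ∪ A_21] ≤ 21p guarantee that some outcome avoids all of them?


Union bound: P[∪_{i=1}^{21} A_i] ≤ Σ_i P[A_i] ≤ 21·p = 21·(1/441) = 1/21.
Numerically: 1/21 ≈ 0.0476190.
Is 1/21 < 1? YES.
Since P[∪ A_i] ≤ 1/21 < 1, the complement has P[∩ A_i^c] ≥ 1 − 1/21 = 20/21 > 0, so some outcome avoids every A_i.

21·p = 1/21 ≈ 0.0476190; existence CERTIFIED by the union bound.


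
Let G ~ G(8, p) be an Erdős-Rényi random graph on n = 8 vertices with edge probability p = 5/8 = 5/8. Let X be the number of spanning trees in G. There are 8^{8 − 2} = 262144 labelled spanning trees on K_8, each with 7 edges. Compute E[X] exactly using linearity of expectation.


K_8 has 8^{8 − 2} = 262144 labelled spanning trees.
For each such spanning tree H, let X_H = 1 if all 7 edges of H are present in G. Then P[X_H = 1] = p^{7} = (5/8)^{7} = 78125/2097152.
Summing the indicators: E[X] = Σ_H E[X_H] = 262144 · p^{7} = 262144 · 78125/2097152 = 78125/8.
Numerically: E[X] ≈ 9766.

E[X] = 262144 · (5/8)^{7} = 78125/8 ≈ 9766.


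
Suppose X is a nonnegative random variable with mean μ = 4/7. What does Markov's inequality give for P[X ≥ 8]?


μ = E[X] = 4/7, a = 8.
Markov: P[X ≥ 8] ≤ μ/a = (4/7)/8 = 1/14.
Numerically: ≈ 0.0714.
(Since a = 8 > μ = 0.5714, the bound 1/14 is < 1 and informative.)

P[X ≥ 8] ≤ 1/14 ≈ 0.0714.


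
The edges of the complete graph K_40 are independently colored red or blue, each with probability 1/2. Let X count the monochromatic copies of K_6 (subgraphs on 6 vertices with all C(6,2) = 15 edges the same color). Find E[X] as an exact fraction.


Let X = Σ_S X_S over the C(40, 6) = 3838380 subsets S of size 6, where X_S = 1 if the K_6 on S is monochromatic.
For a fixed S, the K_6 on S has C(6, 2) = 15 edges. P[all 15 edges red] = (1/2)^15, and likewise for blue, so P[monochromatic] = 2·(1/2)^15 = 2^{1 − 15} = 1/16384.
By linearity of expectation: E[X] = C(40, 6) · 2^{1 − 15} = 3838380 · 1/16384 = 959595/4096.
Numerically: E[X] ≈ 234.276123.

E[X] = C(40,6)·2^(1−C(6,2)) = 959595/4096 ≈ 234.276123.


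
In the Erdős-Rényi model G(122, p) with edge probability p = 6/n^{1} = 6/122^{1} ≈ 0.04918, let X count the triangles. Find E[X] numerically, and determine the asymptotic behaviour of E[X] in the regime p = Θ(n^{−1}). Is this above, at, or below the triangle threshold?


Number of potential triangles: C(122, 3) = 295240.
Each occurs with probability p³ ≈ (0.04918)³ ≈ 1.189527e-04.
By linearity: E[X] = C(122, 3)·p³ ≈ 295240 · 1.189527e-04 ≈ 35.1196.
Here α = 1, so p = 6/n is exactly at the triangle threshold p ~ 1/n. Asymptotically E[X] → c³/6 = 6³/6 = 36 ≈ 36.0000, a bounded constant. In this regime the triangle count is asymptotically Poisson(c³/6).

E[X] ≈ 35.1196; in regime p = Θ(1/n^{1}) E[X] stays bounded (at the triangle threshold p ~ 1/n).


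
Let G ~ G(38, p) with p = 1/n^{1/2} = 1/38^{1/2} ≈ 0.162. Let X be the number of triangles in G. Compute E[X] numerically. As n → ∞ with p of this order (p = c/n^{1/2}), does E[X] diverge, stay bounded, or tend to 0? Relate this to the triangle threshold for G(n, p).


Number of potential triangles: C(38, 3) = 8436.
Each occurs with probability p³ ≈ (0.162)³ ≈ 4.26898e-03.
By linearity: E[X] = C(38, 3)·p³ ≈ 8436 · 4.26898e-03 ≈ 36.013.
Since α = 1/2 < 1, p = c/n^{1/2} ≫ 1/n is above the triangle threshold p ~ 1/n. Asymptotically E[X] ~ (c³/6)·n^{3(1−α)} = (1³/6)·n^{1.5} → ∞; triangles are abundant w.h.p.

E[X] ≈ 36.013; in regime p = Θ(1/n^{1/2}) E[X] diverges (above the triangle threshold p ~ 1/n).


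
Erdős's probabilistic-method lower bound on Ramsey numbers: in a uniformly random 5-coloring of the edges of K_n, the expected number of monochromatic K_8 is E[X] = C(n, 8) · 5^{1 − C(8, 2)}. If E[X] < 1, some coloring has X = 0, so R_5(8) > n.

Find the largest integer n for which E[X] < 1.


We need C(n, 8) · 5^{1 − 28} < 1, i.e. C(n, 8) < 5^{28 − 1} = 7450580596923828125.
Check values of n near the boundary:
  n = 857: C(857, 8) = 6983854138365964575; 6983854138365964575 < 7450580596923828125? YES
  n = 858: C(858, 8) = 7049584530256467771; 7049584530256467771 < 7450580596923828125? YES
  n = 859: C(859, 8) = 7115855595170747139; 7115855595170747139 < 7450580596923828125? YES
  n = 860: C(860, 8) = 7182671140665308145; 7182671140665308145 < 7450580596923828125? YES
  n = 861: C(861, 8) = 7250034996615275865; 7250034996615275865 < 7450580596923828125? YES
  n = 862: C(862, 8) = 7317951015318931845; 7317951015318931845 < 7450580596923828125? YES
  n = 863: C(863, 8) = 7386423071602617757; 7386423071602617757 < 7450580596923828125? YES
  n = 864: C(864, 8) = 7455455062926006708; 7455455062926006708 < 7450580596923828125? NO
  n = 865: C(865, 8) = 7525050909487743060; 7525050909487743060 < 7450580596923828125? NO
  n = 866: C(866, 8) = 7595214554331451620; 7595214554331451620 < 7450580596923828125? NO
The largest n with C(n, 8) < 7450580596923828125 is n = 863 (where E[X] = 7386423071602617757/7450580596923828125 ≈ 0.9913889). Hence R_5(8) > 863, i.e. R_5(8) ≥ 864.

Largest n = 863; hence R_5(8) > 863.


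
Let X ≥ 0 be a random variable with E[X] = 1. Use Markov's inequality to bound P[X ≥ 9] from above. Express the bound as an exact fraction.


μ = E[X] = 1, a = 9.
Markov: P[X ≥ 9] ≤ μ/a = (1)/9 = 1/9.
Numerically: ≈ 0.111.
(Since a = 9 > μ = 1.000, the bound 1/9 is < 1 and informative.)

P[X ≥ 9] ≤ 1/9 ≈ 0.111.


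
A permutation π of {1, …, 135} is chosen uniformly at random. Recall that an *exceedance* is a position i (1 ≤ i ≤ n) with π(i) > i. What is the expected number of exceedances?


Write X = Σ_{i=1}^{135} X_i, where X_i = 1_{π(i) > i}.
For each fixed i, π(i) is uniform over {1, …, 135} (marginal of a uniform permutation), so P[π(i) > i] = (n − i)/n. Summing: Σ_{i=1}^{135} (n − i)/n = (0 + 1 + … + 134)/135 = 135(135 − 1)/(2·135) = (135 − 1)/2.
Hence E[X] = Σ_{i=1}^{135} (135 − i)/135 = 67 ≈ 67.00000.

E[X] = 67 = 67.00000.


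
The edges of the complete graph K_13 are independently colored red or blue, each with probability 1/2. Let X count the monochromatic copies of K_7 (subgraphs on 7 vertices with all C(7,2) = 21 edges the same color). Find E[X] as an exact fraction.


Let X = Σ_S X_S over the C(13, 7) = 1716 subsets S of size 7, where X_S = 1 if the K_7 on S is monochromatic.
For a fixed S, the K_7 on S has C(7, 2) = 21 edges. P[all 21 edges red] = (1/2)^21, and likewise for blue, so P[monochromatic] = 2·(1/2)^21 = 2^{1 − 21} = 1/1048576.
Summing: E[X] = C(13, 7) · 2^{1 − 21} = 1716 · 1/1048576 = 429/262144.
Numerically: E[X] ≈ 0.002.

E[X] = C(13,7)·2^(1−C(7,2)) = 429/262144 ≈ 0.002.


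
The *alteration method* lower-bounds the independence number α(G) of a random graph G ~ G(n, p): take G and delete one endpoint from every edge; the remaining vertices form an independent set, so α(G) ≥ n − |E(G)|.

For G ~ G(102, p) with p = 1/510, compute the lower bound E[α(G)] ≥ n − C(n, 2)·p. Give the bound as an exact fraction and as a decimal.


E[|E(G)|] = C(102, 2)·p = 5151 · (1/510) = 101/10.
E[α(G)] ≥ n − E[|E(G)|] = 102 − 101/10 = 919/10.
Numerically: ≈ 91.90000.
(This is only a lower bound; the true E[α(G)] may be larger.)

E[α(G)] ≥ 919/10 ≈ 91.90000.


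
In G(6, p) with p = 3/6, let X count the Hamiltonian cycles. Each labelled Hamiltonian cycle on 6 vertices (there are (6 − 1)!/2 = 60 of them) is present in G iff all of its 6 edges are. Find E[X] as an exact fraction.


K_6 has (6 − 1)!/2 = 60 labelled Hamiltonian cycles.
For each such Hamiltonian cycle H, let X_H = 1 if all 6 edges of H are present in G. Then P[X_H = 1] = p^{6} = (1/2)^{6} = 1/64.
Summing the indicators: E[X] = Σ_H E[X_H] = 60 · p^{6} = 60 · 1/64 = 15/16.
Numerically: E[X] ≈ 0.9375.

E[X] = 60 · (1/2)^{6} = 15/16 ≈ 0.9375.


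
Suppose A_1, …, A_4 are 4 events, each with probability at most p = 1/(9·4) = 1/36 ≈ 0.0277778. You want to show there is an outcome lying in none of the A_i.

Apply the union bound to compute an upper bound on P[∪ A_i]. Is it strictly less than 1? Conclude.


Union bound: P[∪_{i=1}^{4} A_i] ≤ Σ_i P[A_i] ≤ 4·p = 4·(1/36) = 1/9.
Numerically: 1/9 ≈ 0.1111111.
Is 1/9 < 1? YES.
Since P[∪ A_i] ≤ 1/9 < 1, the complement has P[∩ A_i^c] ≥ 1 − 1/9 = 8/9 > 0, so some outcome avoids every A_i.

4·p = 1/9 ≈ 0.1111111; existence CERTIFIED by the union bound.


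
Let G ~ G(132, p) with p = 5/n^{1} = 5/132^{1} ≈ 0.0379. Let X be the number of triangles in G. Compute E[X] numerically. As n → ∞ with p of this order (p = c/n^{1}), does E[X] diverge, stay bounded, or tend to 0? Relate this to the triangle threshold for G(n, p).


Number of potential triangles: C(132, 3) = 374660.
Each occurs with probability p³ ≈ (0.0379)³ ≈ 5.43486e-05.
By linearity: E[X] = C(132, 3)·p³ ≈ 374660 · 5.43486e-05 ≈ 20.362.
Here α = 1, so p = 5/n is exactly at the triangle threshold p ~ 1/n. Asymptotically E[X] → c³/6 = 5³/6 = 125/6 ≈ 20.833, a bounded constant. In this regime the triangle count is asymptotically Poisson(c³/6).

E[X] ≈ 20.362; in regime p = Θ(1/n^{1}) E[X] stays bounded (at the triangle threshold p ~ 1/n).


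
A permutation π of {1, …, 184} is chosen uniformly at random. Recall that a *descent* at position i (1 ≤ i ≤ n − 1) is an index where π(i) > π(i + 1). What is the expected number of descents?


Write X = Σ X_I over i = 1, …, 183, with X_I the indicator of one descent.
There are 183 indicators.
For each fixed i, the pair (π(i), π(i+1)) is a uniformly random ordered pair of distinct values from {1, …, 184}; by symmetry P[π(i) > π(i+1)] = 1/2.
By linearity: E[X] = 183 · (1/2) = (184 − 1) · (1/2) = 183/2 ≈ 91.500.

E[X] = 183/2 = 91.500.


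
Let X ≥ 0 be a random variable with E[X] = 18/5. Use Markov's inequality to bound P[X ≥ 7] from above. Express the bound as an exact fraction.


μ = E[X] = 18/5, a = 7.
Markov: P[X ≥ 7] ≤ μ/a = (18/5)/7 = 18/35.
Numerically: ≈ 0.5143.
(Since a = 7 > μ = 3.6000, the bound 18/35 is < 1 and informative.)

P[X ≥ 7] ≤ 18/35 ≈ 0.5143.


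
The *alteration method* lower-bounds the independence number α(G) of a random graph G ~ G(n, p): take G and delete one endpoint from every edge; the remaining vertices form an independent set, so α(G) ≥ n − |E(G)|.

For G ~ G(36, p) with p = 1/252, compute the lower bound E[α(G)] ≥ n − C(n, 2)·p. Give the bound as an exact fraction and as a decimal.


E[|E(G)|] = C(36, 2)·p = 630 · (1/252) = 5/2.
E[α(G)] ≥ n − E[|E(G)|] = 36 − 5/2 = 67/2.
Numerically: ≈ 33.500000.
(This is only a lower bound; the true E[α(G)] may be larger.)

E[α(G)] ≥ 67/2 ≈ 33.500000.


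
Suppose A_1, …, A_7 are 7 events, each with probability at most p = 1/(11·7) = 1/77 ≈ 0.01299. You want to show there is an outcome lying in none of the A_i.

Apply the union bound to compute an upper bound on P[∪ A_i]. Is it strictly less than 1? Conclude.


Union bound: P[∪_{i=1}^{7} A_i] ≤ Σ_i P[A_i] ≤ 7·p = 7·(1/77) = 1/11.
Numerically: 1/11 ≈ 0.09091.
Is 1/11 < 1? YES.
Since P[∪ A_i] ≤ 1/11 < 1, the complement has P[∩ A_i^c] ≥ 1 − 1/11 = 10/11 > 0, so some outcome avoids every A_i.

7·p = 1/11 ≈ 0.09091; existence CERTIFIED by the union bound.


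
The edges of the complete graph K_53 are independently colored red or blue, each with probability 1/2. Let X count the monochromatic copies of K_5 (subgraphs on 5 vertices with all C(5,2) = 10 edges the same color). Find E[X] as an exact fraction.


Let X = Σ_S X_S over the C(53, 5) = 2869685 subsets S of size 5, where X_S = 1 if the K_5 on S is monochromatic.
For a fixed S, the K_5 on S has C(5, 2) = 10 edges. P[all 10 edges red] = (1/2)^10, and likewise for blue, so P[monochromatic] = 2·(1/2)^10 = 2^{1 − 10} = 1/512.
By linearity: E[X] = C(53, 5) · 2^{1 − 10} = 2869685 · 1/512 = 2869685/512.
Numerically: E[X] ≈ 5604.85352.

E[X] = C(53,5)·2^(1−C(5,2)) = 2869685/512 ≈ 5604.85352.
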